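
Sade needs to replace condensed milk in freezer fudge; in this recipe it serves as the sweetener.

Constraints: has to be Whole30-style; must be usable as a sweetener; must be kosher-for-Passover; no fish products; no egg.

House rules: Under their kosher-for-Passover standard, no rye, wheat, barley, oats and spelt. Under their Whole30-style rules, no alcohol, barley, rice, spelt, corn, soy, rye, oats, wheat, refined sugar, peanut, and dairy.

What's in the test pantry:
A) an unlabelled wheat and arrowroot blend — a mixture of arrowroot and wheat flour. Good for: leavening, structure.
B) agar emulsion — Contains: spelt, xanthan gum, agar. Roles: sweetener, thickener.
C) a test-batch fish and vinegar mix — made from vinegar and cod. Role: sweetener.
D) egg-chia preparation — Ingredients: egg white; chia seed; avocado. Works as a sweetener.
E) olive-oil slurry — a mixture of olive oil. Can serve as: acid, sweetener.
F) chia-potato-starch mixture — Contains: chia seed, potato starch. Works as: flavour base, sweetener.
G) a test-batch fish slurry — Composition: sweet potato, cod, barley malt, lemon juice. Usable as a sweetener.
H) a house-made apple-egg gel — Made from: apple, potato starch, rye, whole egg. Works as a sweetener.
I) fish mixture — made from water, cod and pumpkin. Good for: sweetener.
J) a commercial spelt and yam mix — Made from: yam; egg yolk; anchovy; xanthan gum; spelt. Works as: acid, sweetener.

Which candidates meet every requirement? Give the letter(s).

E, F

A: not usable as a sweetener; has wheat flour, so not kosher-for-Passover (and 1 more) — out
B: has spelt, so not kosher-for-Passover; has spelt, so not Whole30-style — out
C: has cod, so not fish-free — no
D: has egg white, so not egg-free — out
E: only olive oil; none excluded — OK
F: Whole30-style, no fish — valid
G: has barley malt, so not kosher-for-Passover; has barley malt, so not Whole30-style (and 1 more) — reject
H: has rye, so not kosher-for-Passover; has rye, so not Whole30-style (and 1 more) — reject
I: has cod, so not fish-free — no
J: has spelt, so not kosher-for-Passover; has spelt, so not Whole30-style (and 2 more) — out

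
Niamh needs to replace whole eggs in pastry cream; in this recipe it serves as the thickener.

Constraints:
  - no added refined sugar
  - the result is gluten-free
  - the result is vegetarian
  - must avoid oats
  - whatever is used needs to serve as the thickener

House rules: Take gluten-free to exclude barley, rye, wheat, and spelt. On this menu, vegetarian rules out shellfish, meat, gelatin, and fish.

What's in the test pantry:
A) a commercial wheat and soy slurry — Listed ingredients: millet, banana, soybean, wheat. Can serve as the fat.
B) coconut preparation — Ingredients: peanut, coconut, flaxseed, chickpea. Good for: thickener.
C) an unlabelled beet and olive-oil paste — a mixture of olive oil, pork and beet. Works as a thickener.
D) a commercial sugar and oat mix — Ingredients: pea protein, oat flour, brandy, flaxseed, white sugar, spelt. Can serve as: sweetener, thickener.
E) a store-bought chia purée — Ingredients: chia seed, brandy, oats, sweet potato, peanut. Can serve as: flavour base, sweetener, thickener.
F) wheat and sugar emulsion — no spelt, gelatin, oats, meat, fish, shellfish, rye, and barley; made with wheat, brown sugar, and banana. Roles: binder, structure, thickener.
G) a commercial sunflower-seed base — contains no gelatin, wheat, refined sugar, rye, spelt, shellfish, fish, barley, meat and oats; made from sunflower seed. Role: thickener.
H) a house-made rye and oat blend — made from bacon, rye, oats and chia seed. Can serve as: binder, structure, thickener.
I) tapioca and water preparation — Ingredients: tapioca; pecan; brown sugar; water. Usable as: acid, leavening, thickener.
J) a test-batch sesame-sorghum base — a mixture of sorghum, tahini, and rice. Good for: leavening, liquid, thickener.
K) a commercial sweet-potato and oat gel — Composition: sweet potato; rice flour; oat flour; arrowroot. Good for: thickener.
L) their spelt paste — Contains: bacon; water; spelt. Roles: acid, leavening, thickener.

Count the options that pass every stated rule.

3

A: not usable as a thickener; has wheat, so not gluten-free — no
B: nothing on the exclusion list — valid
C: has pork, so not vegetarian — out
D: has spelt, so not gluten-free; has white sugar, so not no-added-sugar (and 1 more) — out
E: has oats, so not oat-free — reject
F: has wheat, so not gluten-free; has brown sugar, so not no-added-sugar — no
G: nothing on the exclusion list — keep
H: has rye, so not gluten-free; has bacon, so not vegetarian (and 1 more) — no
I: has brown sugar, so not no-added-sugar — reject
J: only rice, tahini, and sorghum; none excluded — keep
K: has oat flour, so not oat-free — reject
L: has spelt, so not gluten-free; has bacon, so not vegetarian — reject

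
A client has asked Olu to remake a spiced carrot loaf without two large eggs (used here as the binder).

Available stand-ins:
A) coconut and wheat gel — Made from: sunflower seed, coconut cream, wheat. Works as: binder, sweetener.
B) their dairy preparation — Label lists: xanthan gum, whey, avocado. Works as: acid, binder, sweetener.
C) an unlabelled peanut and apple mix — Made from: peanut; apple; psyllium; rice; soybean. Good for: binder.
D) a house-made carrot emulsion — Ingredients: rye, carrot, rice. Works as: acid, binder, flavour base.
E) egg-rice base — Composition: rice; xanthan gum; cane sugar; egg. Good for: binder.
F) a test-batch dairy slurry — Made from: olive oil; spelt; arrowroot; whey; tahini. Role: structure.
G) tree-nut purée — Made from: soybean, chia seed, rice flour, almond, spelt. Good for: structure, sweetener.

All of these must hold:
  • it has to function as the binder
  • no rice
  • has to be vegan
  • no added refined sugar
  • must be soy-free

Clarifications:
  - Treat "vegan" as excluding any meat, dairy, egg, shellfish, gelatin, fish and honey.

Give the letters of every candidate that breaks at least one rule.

B, C, D, E, F, G

A: works as a binder, no rice, no soy — OK
B: has whey, so not vegan — reject
C: has soybean, so not soy-free; has rice, so not rice-free — out
D: has rice, so not rice-free — reject
E: has egg, so not vegan; has rice, so not rice-free (and 1 more) — no
F: not usable as a binder; has whey, so not vegan — no
G: not usable as a binder; has soybean, so not soy-free (and 1 more) — out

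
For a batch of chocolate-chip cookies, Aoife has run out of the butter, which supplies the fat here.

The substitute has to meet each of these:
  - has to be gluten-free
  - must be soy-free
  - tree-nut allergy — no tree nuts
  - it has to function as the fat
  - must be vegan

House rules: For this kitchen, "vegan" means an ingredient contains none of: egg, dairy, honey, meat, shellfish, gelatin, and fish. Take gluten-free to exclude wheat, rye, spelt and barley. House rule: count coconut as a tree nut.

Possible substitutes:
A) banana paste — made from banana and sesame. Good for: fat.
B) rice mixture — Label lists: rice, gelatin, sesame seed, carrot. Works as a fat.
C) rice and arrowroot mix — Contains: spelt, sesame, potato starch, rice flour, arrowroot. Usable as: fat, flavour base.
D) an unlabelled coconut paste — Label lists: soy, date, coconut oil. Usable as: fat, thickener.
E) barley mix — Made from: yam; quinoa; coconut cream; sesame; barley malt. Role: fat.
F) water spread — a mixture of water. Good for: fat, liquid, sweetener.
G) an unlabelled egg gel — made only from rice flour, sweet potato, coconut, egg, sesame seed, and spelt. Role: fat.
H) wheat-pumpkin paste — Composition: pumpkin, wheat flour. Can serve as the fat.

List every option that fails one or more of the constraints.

A: every rule checks out — keep
B: has gelatin, so not vegan — reject
C: has spelt, so not gluten-free — reject
D: has soy, so not soy-free; has coconut oil, so not tree-nut-free — reject
E: has barley malt, so not gluten-free; has coconut cream, so not tree-nut-free — no
F: every rule checks out — valid
G: has egg, so not vegan; has spelt, so not gluten-free (and 1 more) — no
H: has wheat flour, so not gluten-free — no

B, C, D, E, G, H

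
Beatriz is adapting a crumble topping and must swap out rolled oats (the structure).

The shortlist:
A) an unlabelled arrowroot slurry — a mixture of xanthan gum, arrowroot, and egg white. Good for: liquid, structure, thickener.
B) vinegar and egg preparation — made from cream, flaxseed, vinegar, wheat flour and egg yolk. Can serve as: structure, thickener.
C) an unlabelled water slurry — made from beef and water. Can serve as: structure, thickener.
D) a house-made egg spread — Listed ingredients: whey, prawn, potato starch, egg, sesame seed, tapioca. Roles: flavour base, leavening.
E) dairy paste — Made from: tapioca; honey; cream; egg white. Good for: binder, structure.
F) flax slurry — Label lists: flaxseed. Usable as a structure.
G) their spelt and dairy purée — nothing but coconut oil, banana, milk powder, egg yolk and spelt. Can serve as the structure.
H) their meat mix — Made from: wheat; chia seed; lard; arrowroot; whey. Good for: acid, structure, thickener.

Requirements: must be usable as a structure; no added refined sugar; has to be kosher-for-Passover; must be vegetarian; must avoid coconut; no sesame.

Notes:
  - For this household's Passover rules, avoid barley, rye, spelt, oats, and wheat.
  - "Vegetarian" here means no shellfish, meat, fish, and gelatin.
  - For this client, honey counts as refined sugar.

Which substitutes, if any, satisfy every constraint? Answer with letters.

A, F

A: only egg white, arrowroot, and xanthan gum; none excluded — keep
B: has wheat flour, so not kosher-for-Passover — out
C: has beef, so not vegetarian — out
D: not usable as a structure; has prawn, so not vegetarian (and 1 more) — out
E: has honey, so not no-added-sugar — out
F: kosher-for-Passover, no sesame — valid
G: has spelt, so not kosher-for-Passover; has coconut oil, so not coconut-free — out
H: has wheat, so not kosher-for-Passover; has lard, so not vegetarian — reject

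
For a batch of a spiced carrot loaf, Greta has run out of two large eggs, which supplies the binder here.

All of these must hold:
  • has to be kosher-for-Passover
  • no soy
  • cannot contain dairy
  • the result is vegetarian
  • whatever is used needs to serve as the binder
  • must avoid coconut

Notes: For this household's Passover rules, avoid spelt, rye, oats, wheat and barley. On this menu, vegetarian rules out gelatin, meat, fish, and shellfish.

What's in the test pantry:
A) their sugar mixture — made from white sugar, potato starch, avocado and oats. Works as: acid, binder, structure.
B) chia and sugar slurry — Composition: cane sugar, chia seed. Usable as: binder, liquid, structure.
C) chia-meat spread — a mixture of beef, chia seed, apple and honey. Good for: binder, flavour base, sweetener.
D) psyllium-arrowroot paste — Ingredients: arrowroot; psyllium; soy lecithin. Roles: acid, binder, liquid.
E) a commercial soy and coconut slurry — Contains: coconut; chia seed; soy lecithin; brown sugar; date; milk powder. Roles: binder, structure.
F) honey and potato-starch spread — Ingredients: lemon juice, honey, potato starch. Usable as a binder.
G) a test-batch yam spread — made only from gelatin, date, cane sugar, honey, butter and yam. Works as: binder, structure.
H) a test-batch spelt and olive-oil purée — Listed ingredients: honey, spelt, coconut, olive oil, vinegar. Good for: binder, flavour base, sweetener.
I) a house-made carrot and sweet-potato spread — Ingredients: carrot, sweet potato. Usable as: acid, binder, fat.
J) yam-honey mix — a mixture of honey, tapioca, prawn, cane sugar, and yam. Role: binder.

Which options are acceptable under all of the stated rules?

A: has oats, so not kosher-for-Passover — no
B: only cane sugar and chia seed; none excluded — keep
C: has beef, so not vegetarian — reject
D: has soy lecithin, so not soy-free — out
E: has soy lecithin, so not soy-free; has coconut, so not coconut-free (and 1 more) — reject
F: only honey, potato starch, and lemon juice; none excluded — valid
G: has gelatin, so not vegetarian; has butter, so not dairy-free — out
H: has spelt, so not kosher-for-Passover; has coconut, so not coconut-free — no
I: all constraints satisfied — keep
J: has prawn, so not vegetarian — no

B, F, I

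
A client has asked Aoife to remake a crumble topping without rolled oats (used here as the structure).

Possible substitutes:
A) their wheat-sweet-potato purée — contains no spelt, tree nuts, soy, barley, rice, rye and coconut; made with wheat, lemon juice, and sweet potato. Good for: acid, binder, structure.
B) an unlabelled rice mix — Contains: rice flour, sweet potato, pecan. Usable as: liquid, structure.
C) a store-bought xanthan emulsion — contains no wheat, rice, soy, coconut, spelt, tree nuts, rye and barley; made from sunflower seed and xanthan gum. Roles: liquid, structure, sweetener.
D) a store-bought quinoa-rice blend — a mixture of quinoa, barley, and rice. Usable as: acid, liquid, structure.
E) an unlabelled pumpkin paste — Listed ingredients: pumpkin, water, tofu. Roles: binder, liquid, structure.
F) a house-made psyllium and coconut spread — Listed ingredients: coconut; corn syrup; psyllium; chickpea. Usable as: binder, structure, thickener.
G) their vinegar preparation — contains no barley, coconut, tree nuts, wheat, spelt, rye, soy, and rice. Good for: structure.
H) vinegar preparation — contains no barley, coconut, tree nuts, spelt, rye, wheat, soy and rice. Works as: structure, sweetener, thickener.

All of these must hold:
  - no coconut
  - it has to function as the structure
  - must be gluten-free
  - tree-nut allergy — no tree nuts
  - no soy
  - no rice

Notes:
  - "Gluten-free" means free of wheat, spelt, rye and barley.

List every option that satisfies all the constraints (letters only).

A: has wheat, so not gluten-free — no
B: has pecan, so not tree-nut-free; has rice flour, so not rice-free — out
C: works as a structure, gluten-free, no coconut — keep
D: has barley, so not gluten-free; has rice, so not rice-free — reject
E: has tofu, so not soy-free — no
F: has coconut, so not coconut-free — reject
G: nothing on the exclusion list — valid
H: all constraints satisfied — OK

C, G, H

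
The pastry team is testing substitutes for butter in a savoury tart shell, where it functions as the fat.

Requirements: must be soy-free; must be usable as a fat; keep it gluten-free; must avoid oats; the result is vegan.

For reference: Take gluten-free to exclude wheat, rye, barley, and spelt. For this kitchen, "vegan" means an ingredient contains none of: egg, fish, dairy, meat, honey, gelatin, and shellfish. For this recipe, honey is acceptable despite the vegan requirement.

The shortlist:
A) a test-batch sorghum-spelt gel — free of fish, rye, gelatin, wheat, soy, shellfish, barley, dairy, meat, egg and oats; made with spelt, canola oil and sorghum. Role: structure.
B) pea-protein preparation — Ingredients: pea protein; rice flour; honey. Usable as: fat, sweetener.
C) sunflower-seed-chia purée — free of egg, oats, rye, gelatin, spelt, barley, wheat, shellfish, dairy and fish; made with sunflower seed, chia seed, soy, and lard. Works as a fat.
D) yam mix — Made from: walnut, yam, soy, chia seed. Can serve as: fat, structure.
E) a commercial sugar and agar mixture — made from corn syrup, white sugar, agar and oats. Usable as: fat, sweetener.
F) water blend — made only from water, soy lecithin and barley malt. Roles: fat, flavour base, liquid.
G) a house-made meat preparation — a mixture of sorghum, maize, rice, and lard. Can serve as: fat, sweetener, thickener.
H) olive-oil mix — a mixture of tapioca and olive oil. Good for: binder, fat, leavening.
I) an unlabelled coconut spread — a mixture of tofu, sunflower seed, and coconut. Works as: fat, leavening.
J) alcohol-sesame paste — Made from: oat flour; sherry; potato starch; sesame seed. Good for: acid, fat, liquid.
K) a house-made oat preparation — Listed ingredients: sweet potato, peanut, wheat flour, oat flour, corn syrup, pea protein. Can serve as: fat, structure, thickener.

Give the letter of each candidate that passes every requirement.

A: not usable as a fat; has spelt, so not gluten-free — reject
B: honey is permitted under the vegan carve-out; nothing else excluded — keep
C: has lard, so not vegan; has soy, so not soy-free — out
D: has soy, so not soy-free — reject
E: has oats, so not oat-free — reject
F: has barley malt, so not gluten-free; has soy lecithin, so not soy-free — reject
G: has lard, so not vegan — no
H: only olive oil and tapioca; none excluded — keep
I: has tofu, so not soy-free — out
J: has oat flour, so not oat-free — out
K: has wheat flour, so not gluten-free; has oat flour, so not oat-free — reject

B, H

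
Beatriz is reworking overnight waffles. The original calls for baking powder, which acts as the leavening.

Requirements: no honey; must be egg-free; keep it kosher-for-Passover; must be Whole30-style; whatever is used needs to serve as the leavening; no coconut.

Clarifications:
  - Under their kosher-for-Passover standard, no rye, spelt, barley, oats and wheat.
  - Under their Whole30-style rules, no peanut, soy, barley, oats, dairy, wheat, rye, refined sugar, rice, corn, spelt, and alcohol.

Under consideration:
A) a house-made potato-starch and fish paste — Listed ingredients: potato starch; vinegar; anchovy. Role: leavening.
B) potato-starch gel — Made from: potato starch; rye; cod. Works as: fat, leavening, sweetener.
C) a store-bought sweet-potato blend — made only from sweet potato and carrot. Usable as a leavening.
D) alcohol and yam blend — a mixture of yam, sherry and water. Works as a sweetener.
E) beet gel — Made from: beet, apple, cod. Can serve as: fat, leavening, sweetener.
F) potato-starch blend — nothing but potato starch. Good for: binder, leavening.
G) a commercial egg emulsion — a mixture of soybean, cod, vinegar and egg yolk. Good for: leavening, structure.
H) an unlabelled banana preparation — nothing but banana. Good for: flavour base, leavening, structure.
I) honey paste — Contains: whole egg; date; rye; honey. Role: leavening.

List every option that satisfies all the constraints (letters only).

A: works as a leavening, kosher-for-Passover, Whole30-style — valid
B: has rye, so not kosher-for-Passover; has rye, so not Whole30-style — out
C: works as a leavening, kosher-for-Passover, no coconut — keep
D: not usable as a leavening; has sherry, so not Whole30-style — no
E: only cod, beet and apple; none excluded — OK
F: works as a leavening, kosher-for-Passover, no egg — keep
G: has soybean, so not Whole30-style; has egg yolk, so not egg-free — out
H: all constraints satisfied — keep
I: has rye, so not kosher-for-Passover; has rye, so not Whole30-style (and 2 more) — no

A, C, E, F, H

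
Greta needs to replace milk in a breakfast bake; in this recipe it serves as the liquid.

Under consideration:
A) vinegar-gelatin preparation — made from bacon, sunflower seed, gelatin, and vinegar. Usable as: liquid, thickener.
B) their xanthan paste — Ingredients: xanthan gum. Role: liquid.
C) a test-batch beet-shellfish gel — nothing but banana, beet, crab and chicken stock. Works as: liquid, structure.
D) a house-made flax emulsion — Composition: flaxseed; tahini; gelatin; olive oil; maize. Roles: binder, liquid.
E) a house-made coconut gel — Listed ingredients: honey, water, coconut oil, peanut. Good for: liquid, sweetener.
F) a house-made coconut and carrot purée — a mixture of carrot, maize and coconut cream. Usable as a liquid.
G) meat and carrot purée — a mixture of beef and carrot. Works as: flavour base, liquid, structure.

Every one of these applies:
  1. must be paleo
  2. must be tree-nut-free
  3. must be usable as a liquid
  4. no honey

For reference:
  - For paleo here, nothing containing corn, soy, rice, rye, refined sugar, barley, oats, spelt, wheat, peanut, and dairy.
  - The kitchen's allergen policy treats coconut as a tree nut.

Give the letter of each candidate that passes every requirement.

A: works as a liquid, no honey, paleo — OK
B: every rule checks out — OK
C: tree-nut-free, paleo — OK
D: has maize, so not paleo — reject
E: has peanut, so not paleo; has honey, so not honey-free (and 1 more) — no
F: has maize, so not paleo; has coconut cream, so not tree-nut-free — out
G: all constraints satisfied — valid

A, B, C, G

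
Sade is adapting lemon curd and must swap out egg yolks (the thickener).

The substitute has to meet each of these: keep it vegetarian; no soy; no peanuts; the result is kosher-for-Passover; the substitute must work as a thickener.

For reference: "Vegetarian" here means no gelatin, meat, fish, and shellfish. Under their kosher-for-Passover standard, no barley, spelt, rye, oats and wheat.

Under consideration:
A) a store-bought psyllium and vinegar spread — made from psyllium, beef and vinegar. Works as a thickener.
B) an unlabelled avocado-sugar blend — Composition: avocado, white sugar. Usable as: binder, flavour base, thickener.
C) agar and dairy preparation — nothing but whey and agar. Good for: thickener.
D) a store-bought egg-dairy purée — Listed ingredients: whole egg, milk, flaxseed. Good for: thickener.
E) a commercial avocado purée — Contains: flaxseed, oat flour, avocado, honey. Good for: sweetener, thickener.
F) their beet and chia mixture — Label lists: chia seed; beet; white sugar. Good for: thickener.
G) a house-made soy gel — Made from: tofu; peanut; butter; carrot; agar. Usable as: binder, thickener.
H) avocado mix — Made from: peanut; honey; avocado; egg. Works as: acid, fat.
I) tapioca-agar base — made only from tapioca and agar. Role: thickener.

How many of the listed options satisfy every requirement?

5

A: has beef, so not vegetarian — reject
B: only white sugar and avocado; none excluded — valid
C: only whey and agar; none excluded — OK
D: every rule checks out — valid
E: has oat flour, so not kosher-for-Passover — out
F: no soy, vegetarian — valid
G: has tofu, so not soy-free; has peanut, so not peanut-free — no
H: not usable as a thickener; has peanut, so not peanut-free — no
I: kosher-for-Passover, no peanut — keep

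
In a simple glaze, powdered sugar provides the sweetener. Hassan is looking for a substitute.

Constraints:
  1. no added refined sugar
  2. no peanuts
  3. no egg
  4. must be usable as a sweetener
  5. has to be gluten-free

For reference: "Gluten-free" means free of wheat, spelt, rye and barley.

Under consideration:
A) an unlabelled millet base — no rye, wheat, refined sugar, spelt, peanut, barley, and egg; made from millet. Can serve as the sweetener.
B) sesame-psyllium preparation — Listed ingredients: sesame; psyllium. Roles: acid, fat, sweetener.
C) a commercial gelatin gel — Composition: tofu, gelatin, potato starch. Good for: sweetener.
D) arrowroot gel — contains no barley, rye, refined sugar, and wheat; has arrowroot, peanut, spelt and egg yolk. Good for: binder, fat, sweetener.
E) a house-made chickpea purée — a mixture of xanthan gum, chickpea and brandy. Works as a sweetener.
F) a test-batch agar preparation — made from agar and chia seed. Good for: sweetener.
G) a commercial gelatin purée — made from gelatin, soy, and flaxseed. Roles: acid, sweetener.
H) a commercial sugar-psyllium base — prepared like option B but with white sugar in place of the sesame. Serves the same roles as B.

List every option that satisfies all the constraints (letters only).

A, B, C, E, F, G

A: no egg, gluten-free — valid
B: works as a sweetener, no egg, no peanut — keep
C: works as a sweetener, gluten-free, no egg — OK
D: has spelt, so not gluten-free; has egg yolk, so not egg-free (and 1 more) — no
E: every rule checks out — OK
F: no peanut, no refined sugar — keep
G: works as a sweetener, no refined sugar, no egg — OK
H: has white sugar, so not no-added-sugar — reject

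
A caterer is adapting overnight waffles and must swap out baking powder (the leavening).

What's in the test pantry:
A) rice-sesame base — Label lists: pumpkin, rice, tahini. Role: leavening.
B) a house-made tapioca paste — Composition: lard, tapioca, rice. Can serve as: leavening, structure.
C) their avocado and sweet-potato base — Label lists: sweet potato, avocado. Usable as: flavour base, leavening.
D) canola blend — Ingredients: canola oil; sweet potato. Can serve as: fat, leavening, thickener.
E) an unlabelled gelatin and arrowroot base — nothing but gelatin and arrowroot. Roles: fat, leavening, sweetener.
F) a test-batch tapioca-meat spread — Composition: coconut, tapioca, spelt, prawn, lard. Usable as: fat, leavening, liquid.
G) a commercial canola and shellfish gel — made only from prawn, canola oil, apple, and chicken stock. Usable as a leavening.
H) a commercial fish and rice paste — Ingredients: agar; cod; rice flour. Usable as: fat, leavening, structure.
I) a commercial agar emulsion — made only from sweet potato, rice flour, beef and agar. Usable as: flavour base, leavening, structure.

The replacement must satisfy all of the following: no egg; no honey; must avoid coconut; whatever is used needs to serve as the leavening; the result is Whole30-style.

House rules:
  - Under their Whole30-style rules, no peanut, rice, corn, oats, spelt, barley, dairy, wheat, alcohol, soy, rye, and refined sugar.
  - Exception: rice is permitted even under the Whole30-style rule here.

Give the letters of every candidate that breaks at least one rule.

A: rice is permitted under the Whole30-style carve-out; nothing else excluded — keep
B: rice is permitted under the Whole30-style carve-out; nothing else excluded — OK
C: works as a leavening, no coconut, Whole30-style — valid
D: only canola oil and sweet potato; none excluded — OK
E: no egg, no coconut — OK
F: has spelt, so not Whole30-style; has coconut, so not coconut-free — no
G: chicken stock and prawn etc. — none of it excluded — keep
H: rice is permitted under the Whole30-style carve-out; nothing else excluded — keep
I: rice is permitted under the Whole30-style carve-out; nothing else excluded — OK

F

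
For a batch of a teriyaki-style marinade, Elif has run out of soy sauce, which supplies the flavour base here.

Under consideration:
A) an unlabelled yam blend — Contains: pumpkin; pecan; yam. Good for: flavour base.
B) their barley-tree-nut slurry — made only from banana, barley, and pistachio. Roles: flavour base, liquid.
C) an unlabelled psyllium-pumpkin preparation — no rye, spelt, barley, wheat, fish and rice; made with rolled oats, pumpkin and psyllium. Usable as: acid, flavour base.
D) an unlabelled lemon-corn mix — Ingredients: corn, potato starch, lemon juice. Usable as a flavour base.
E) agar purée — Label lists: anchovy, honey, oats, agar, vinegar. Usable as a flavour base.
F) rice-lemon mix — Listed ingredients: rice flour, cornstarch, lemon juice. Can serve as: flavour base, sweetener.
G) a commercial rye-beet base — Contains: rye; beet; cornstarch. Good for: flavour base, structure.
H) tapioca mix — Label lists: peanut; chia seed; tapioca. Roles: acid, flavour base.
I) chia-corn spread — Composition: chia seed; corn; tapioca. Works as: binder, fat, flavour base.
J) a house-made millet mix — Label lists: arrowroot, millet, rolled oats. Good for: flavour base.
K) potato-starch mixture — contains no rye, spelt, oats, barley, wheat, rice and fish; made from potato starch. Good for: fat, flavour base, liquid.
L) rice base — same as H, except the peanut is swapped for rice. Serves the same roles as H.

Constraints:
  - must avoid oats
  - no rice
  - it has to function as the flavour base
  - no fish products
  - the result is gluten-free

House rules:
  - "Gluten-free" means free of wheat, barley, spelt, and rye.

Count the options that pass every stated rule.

5

A: works as a flavour base, no oats, no fish — OK
B: has barley, so not gluten-free — reject
C: has rolled oats, so not oat-free — out
D: all constraints satisfied — OK
E: has oats, so not oat-free; has anchovy, so not fish-free — reject
F: has rice flour, so not rice-free — no
G: has rye, so not gluten-free — reject
H: only peanut, tapioca and chia seed; none excluded — valid
I: gluten-free, no oats — valid
J: has rolled oats, so not oat-free — no
K: nothing on the exclusion list — keep
L: has rice, so not rice-free — out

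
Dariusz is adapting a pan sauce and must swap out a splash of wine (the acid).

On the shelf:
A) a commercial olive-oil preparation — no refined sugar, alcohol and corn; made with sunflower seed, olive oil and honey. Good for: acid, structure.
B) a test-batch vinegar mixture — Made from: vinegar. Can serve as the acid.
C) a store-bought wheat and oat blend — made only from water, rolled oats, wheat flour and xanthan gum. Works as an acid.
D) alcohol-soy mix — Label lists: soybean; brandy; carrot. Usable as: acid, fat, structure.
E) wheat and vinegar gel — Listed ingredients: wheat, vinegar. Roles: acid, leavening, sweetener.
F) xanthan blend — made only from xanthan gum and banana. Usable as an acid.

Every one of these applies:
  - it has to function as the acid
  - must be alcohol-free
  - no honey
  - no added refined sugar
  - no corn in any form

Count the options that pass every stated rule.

4

A: has honey, so not honey-free — reject
B: works as an acid, no alcohol, no honey — keep
C: rolled oats and wheat flour etc. — none of it excluded — OK
D: has brandy, so not alcohol-free — out
E: only wheat and vinegar; none excluded — OK
F: only xanthan gum and banana; none excluded — OK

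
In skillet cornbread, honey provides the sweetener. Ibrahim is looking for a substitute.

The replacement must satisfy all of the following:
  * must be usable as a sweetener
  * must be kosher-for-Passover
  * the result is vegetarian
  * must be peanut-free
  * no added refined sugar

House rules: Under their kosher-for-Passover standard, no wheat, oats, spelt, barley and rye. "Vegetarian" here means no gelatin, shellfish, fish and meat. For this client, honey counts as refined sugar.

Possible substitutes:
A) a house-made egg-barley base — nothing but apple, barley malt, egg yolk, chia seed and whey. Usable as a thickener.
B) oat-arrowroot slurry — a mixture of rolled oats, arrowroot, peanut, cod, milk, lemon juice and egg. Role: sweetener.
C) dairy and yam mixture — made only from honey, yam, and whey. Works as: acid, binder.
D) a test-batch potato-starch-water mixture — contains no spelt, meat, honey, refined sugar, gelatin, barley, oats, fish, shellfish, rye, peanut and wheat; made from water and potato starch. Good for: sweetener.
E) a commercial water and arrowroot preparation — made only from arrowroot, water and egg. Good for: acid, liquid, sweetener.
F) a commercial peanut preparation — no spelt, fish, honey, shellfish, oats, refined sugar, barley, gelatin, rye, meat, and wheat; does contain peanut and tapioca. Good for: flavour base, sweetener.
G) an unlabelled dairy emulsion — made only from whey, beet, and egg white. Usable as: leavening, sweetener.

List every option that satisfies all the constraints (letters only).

A: not usable as a sweetener; has barley malt, so not kosher-for-Passover — out
B: has rolled oats, so not kosher-for-Passover; has cod, so not vegetarian (and 1 more) — reject
C: not usable as a sweetener; has honey, so not no-added-sugar — no
D: nothing on the exclusion list — valid
E: works as a sweetener, vegetarian, no-added-sugar — valid
F: has peanut, so not peanut-free — reject
G: works as a sweetener, no-added-sugar, kosher-for-Passover — OK

D, E, G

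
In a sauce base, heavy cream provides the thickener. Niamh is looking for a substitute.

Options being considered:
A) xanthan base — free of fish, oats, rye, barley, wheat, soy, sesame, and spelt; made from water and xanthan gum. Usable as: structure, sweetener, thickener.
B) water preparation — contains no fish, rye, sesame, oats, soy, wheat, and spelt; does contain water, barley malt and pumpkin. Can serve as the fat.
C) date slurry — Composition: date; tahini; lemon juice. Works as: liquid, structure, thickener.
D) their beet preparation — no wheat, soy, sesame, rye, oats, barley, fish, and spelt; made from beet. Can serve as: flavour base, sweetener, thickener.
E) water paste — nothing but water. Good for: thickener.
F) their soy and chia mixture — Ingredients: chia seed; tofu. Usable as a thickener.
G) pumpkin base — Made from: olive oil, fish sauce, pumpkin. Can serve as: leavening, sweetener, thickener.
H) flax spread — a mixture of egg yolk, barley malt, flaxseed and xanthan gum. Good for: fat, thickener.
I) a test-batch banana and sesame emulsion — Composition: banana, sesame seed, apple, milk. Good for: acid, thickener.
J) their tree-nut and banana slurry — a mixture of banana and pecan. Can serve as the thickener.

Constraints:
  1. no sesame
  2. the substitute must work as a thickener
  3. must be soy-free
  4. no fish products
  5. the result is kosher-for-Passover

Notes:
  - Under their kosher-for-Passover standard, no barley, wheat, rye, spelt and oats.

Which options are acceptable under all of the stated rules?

A, D, E, J

A: nothing on the exclusion list — OK
B: not usable as a thickener; has barley malt, so not kosher-for-Passover — out
C: has tahini, so not sesame-free — reject
D: every rule checks out — keep
E: works as a thickener, no soy, no fish — OK
F: has tofu, so not soy-free — no
G: has fish sauce, so not fish-free — no
H: has barley malt, so not kosher-for-Passover — no
I: has sesame seed, so not sesame-free — reject
J: no sesame, kosher-for-Passover — valid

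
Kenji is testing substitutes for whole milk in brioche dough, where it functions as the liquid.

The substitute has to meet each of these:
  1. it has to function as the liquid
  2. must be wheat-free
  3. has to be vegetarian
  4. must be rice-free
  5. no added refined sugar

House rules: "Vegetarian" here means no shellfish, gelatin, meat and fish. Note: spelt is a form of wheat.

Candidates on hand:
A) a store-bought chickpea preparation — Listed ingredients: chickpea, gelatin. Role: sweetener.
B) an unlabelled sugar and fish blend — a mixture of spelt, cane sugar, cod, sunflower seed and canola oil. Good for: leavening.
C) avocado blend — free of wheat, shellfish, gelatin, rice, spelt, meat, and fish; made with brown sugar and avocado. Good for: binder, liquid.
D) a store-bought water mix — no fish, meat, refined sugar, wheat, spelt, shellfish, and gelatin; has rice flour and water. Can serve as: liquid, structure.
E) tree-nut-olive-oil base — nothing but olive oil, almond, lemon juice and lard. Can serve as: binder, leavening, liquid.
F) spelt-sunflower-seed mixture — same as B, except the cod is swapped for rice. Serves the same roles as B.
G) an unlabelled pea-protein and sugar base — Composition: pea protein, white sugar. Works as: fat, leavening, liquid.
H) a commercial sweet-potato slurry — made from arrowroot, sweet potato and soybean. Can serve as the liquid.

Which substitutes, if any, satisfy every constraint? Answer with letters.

A: not usable as a liquid; has gelatin, so not vegetarian — out
B: not usable as a liquid; has cod, so not vegetarian (and 2 more) — reject
C: has brown sugar, so not no-added-sugar — no
D: has rice flour, so not rice-free — reject
E: has lard, so not vegetarian — out
F: not usable as a liquid; has spelt, so not wheat-free (and 2 more) — out
G: has white sugar, so not no-added-sugar — no
H: works as a liquid, wheat-free, vegetarian — OK

H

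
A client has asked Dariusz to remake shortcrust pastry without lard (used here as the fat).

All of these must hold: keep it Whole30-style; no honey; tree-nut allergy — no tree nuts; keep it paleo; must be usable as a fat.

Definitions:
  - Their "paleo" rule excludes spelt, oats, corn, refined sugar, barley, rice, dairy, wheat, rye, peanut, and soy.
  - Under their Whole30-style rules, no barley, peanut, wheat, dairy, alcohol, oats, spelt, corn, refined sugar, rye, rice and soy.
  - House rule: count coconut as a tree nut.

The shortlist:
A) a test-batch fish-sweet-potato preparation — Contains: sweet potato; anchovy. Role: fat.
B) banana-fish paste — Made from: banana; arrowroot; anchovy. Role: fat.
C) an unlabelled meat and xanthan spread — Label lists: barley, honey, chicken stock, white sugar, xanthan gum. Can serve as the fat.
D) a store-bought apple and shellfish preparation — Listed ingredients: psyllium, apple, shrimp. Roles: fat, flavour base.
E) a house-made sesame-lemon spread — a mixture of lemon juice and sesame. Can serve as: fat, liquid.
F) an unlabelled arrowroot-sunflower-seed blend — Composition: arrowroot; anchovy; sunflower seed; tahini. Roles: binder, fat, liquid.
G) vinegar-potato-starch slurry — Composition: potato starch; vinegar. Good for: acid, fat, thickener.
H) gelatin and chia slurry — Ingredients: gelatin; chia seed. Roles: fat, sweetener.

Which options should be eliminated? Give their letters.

A: works as a fat, paleo, tree-nut-free — valid
B: works as a fat, Whole30-style, no honey — OK
C: has barley, so not paleo; has barley, so not Whole30-style (and 1 more) — no
D: only shrimp, apple and psyllium; none excluded — valid
E: only sesame and lemon juice; none excluded — valid
F: every rule checks out — OK
G: all constraints satisfied — valid
H: only gelatin and chia seed; none excluded — keep

C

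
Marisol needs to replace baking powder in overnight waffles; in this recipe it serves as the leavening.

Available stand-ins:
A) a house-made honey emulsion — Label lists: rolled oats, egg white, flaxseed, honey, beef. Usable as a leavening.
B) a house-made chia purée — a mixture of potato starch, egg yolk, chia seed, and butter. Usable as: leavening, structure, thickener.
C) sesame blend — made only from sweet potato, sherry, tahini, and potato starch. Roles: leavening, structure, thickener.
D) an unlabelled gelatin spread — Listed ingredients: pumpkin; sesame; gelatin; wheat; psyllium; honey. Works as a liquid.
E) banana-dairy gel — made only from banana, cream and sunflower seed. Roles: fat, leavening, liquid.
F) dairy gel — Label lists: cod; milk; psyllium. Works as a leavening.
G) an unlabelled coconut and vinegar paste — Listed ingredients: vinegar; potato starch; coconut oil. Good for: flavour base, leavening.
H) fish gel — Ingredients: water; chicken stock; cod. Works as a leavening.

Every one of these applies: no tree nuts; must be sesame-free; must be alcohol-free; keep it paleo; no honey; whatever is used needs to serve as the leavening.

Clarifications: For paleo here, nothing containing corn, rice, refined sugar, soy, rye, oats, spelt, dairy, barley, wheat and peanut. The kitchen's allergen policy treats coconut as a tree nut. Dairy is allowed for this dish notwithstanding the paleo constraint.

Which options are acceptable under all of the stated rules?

B, E, F, H

A: has rolled oats, so not paleo; has honey, so not honey-free — out
B: dairy is permitted under the paleo carve-out; nothing else excluded — OK
C: has sherry, so not alcohol-free; has tahini, so not sesame-free — out
D: not usable as a leavening; has wheat, so not paleo (and 2 more) — out
E: dairy is permitted under the paleo carve-out; nothing else excluded — keep
F: dairy is permitted under the paleo carve-out; nothing else excluded — keep
G: has coconut oil, so not tree-nut-free — reject
H: works as a leavening, tree-nut-free, no sesame — keep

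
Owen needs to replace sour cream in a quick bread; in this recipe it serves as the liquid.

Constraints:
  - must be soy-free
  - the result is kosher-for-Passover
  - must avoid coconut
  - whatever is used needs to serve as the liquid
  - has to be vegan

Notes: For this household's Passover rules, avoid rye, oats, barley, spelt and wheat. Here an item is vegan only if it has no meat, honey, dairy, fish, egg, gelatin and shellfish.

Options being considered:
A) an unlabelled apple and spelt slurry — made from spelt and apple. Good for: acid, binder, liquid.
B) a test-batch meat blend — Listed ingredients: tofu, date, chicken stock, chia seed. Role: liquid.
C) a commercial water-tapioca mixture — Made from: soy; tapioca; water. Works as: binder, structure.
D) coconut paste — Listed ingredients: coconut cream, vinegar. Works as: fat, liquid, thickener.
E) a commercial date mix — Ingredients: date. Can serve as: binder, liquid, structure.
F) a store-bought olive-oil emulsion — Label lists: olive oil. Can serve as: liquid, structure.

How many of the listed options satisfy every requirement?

2

A: has spelt, so not kosher-for-Passover — out
B: has chicken stock, so not vegan; has tofu, so not soy-free — out
C: not usable as a liquid; has soy, so not soy-free — reject
D: has coconut cream, so not coconut-free — reject
E: nothing on the exclusion list — valid
F: only olive oil; none excluded — valid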